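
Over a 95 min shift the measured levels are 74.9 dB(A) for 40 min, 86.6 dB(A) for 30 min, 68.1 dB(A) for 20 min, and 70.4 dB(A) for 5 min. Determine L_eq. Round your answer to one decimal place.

L_eq = 10·log₁₀[(1/T)·Σ tᵢ·10^(Lᵢ/10)] with T = 95 min.
Σ tᵢ·10^(Lᵢ/10) = 40·10^(74.9/10) + 30·10^(86.6/10) + 20·10^(68.1/10) + 5·10^(70.4/10) = 1.513e+10.
L_eq = 10·log₁₀(1.513e+10/95) = 82.02 dB(A).

82.0 dB(A)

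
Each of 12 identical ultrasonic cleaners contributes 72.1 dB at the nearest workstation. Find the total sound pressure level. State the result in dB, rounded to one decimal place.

N identical incoherent sources raise the level by 10·log₁₀ N.
L_total = 72.1 + 10·log₁₀(12) = 72.1 + 10.792 = 82.89 dB.

82.9 dB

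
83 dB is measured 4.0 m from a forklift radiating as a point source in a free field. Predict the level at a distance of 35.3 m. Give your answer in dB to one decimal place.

64.1 dB

Point-source attenuation: ΔL = 20·log₁₀(r₂/r₁) = 20·log₁₀(35.3/4.0) = 18.914 dB.
L₂ = 83 − 20·log₁₀(35.3/4.0) = 83 − 18.914 = 64.09 dB.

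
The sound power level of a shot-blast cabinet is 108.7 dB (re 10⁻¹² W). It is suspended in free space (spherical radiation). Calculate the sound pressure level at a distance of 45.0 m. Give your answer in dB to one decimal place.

64.6 dB

Free-field spherical radiation: L_p = L_w − 10·log₁₀(4π·r²), r = 45.0 m.
4π·r² = 2.545e+04 m², 10·log₁₀ of that is 44.056 dB.
L_p = 108.7 − 44.056 = 64.64 dB.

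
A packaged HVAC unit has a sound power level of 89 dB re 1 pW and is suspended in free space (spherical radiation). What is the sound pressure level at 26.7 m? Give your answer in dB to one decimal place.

L_p = L_w − 10·log₁₀(4π·r²) with r = 26.7 m.
4π·r² = 8958 m², 10·log₁₀ of that is 39.522 dB.
L_p = 89 − 39.522 = 49.48 dB.

49.5 dB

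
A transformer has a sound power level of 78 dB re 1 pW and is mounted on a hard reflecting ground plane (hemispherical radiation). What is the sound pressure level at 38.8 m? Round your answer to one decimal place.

The power spreads over a hemisphere of area 2π·r², so L_p = L_w − 10·log₁₀(2π·r²).
2π·r² = 9459 m², 10·log₁₀ of that is 39.758 dB.
L_p = 78 − 39.758 = 38.24 dB.

38.2 dB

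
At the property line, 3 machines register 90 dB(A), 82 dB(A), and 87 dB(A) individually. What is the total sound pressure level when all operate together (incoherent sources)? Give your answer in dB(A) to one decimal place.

92.2 dB(A)

Incoherent sources combine by intensity addition: L_total = 10·log₁₀(Σ 10^(L_i/10)).
Σ 10^(L/10) = 10^(90/10) + 10^(82/10) + 10^(87/10) = 1.660e+09.
L_total = 10·log₁₀(1.660e+09) = 92.20 dB(A).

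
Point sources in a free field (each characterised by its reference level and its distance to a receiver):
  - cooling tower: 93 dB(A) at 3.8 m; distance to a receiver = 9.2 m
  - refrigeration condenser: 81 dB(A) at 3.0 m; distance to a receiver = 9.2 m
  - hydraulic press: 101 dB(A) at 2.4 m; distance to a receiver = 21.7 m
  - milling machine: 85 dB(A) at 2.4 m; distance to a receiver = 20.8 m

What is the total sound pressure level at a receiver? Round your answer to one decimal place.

Apply inverse-square spreading to bring every level to the receiver, then sum 10^(L/10).
cooling tower: 93 − 20·log₁₀(9.2/3.8) = 93 − 7.68 = 85.32 dB(A).
refrigeration condenser: 81 − 20·log₁₀(9.2/3.0) = 81 − 9.73 = 71.27 dB(A).
hydraulic press: 101 − 20·log₁₀(21.7/2.4) = 101 − 19.12 = 81.88 dB(A).
milling machine: 85 − 20·log₁₀(20.8/2.4) = 85 − 18.76 = 66.24 dB(A).
Σ 10^(L/10) = 5.120e+08 → L_total = 10·log₁₀(5.120e+08) = 87.09 dB(A).

87.1 dB(A)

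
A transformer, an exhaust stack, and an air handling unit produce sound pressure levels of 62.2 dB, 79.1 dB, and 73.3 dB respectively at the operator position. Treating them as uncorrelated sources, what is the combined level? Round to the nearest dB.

For uncorrelated sources the intensities add, so convert each level to linear form, sum, and take 10·log₁₀ of the total.
Σ 10^(L/10) = 10^(62.2/10) + 10^(79.1/10) + 10^(73.3/10) = 1.043e+08.
L_total = 10·log₁₀(1.043e+08) = 80.18 dB.

80 dB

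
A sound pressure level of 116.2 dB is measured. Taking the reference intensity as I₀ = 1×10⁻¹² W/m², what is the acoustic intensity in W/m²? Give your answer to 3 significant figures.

I = I₀·10^(L/10) = 10⁻¹² × 10^(116.2/10) = 10^(-0.380).

0.417 W/m²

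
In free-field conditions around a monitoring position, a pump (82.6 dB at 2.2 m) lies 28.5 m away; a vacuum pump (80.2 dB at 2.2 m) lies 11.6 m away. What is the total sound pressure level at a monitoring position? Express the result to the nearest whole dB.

67 dB

First find each source's level at the receiver (point-source: −20·log₁₀(r/r_ref)), then combine on an intensity basis.
pump: 82.6 − 20·log₁₀(28.5/2.2) = 82.6 − 22.25 = 60.35 dB.
vacuum pump: 80.2 − 20·log₁₀(11.6/2.2) = 80.2 − 14.44 = 65.76 dB.
Σ 10^(L/10) = 4.851e+06 → L_total = 10·log₁₀(4.851e+06) = 66.86 dB.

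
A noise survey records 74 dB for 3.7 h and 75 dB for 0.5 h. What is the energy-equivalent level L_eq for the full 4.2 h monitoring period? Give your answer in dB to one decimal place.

74.1 dB

Weight each interval's intensity by its duration and average over T = 4.2 h:
Σ tᵢ·10^(Lᵢ/10) = 3.7·10^(74/10) + 0.5·10^(75/10) = 1.088e+08.
L_eq = 10·log₁₀(1.088e+08/4.2) = 74.13 dB.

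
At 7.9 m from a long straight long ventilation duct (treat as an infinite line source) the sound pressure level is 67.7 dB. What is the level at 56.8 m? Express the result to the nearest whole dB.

Cylindrical spreading from a line source gives a 10·log₁₀(r₂/r₁) drop.
L₂ = 67.7 − 10·log₁₀(56.8/7.9) = 67.7 − 8.567 = 59.13 dB.

59 dB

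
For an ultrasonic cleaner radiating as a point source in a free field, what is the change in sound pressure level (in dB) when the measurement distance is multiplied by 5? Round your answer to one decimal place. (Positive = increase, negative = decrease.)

Point-source spreading: ΔL = −20·log₁₀(r₂/r₁).
ΔL = −20·log₁₀(5) = -13.98 dB.

-14.0 dB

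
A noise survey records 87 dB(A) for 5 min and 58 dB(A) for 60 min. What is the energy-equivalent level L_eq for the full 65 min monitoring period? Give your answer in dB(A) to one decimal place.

Weight each interval's intensity by its duration and average over T = 65 min:
Σ tᵢ·10^(Lᵢ/10) = 5·10^(87/10) + 60·10^(58/10) = 2.544e+09.
L_eq = 10·log₁₀(2.544e+09/65) = 75.93 dB(A).

75.9 dB(A)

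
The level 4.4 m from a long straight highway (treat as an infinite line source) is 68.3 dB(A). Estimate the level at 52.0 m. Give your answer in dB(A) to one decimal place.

Cylindrical spreading from a line source gives a 10·log₁₀(r₂/r₁) drop.
L₂ = 68.3 − 10·log₁₀(52.0/4.4) = 68.3 − 10.726 = 57.57 dB(A).

57.6 dB(A)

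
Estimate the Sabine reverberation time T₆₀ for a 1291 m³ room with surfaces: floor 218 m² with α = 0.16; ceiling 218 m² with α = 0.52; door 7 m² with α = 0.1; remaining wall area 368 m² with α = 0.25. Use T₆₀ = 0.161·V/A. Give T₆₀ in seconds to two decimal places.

0.86 s

Summing Sᵢαᵢ: 218·0.16 + 218·0.52 + 7·0.1 + 368·0.25 = 240.94 m².
T₆₀ = 0.161 × 1291 / 240.94 = 0.863 s.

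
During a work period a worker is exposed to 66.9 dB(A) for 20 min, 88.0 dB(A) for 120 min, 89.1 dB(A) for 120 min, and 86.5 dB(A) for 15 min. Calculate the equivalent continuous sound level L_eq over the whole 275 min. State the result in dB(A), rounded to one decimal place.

L_eq = 10·log₁₀[(1/T)·Σ tᵢ·10^(Lᵢ/10)] with T = 275 min.
Σ tᵢ·10^(Lᵢ/10) = 20·10^(66.9/10) + 120·10^(88.0/10) + 120·10^(89.1/10) + 15·10^(86.5/10) = 1.801e+11.
L_eq = 10·log₁₀(1.801e+11/275) = 88.16 dB(A).

88.2 dB(A)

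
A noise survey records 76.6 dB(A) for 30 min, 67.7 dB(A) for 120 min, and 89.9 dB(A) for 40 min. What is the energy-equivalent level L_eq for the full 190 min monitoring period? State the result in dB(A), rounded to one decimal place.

L_eq = 10·log₁₀[(1/T)·Σ tᵢ·10^(Lᵢ/10)] with T = 190 min.
Σ tᵢ·10^(Lᵢ/10) = 30·10^(76.6/10) + 120·10^(67.7/10) + 40·10^(89.9/10) = 4.117e+10.
L_eq = 10·log₁₀(4.117e+10/190) = 83.36 dB(A).

83.4 dB(A)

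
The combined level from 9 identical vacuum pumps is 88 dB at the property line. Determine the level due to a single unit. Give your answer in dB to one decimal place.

78.5 dB

9 equal contributions raise the level by 10·log₁₀ 9 = 9.542 dB, so each unit alone gives 88 − 9.542.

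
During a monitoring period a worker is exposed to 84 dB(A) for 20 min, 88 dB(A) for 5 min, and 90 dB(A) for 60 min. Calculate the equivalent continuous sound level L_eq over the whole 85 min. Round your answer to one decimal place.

L_eq = 10·log₁₀[(1/T)·Σ tᵢ·10^(Lᵢ/10)] with T = 85 min.
Σ tᵢ·10^(Lᵢ/10) = 20·10^(84/10) + 5·10^(88/10) + 60·10^(90/10) = 6.818e+10.
L_eq = 10·log₁₀(6.818e+10/85) = 89.04 dB(A).

89.0 dB(A)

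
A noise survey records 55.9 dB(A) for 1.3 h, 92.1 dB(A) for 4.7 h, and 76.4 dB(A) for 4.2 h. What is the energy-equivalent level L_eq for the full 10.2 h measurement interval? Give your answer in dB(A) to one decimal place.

88.8 dB(A)

L_eq = 10·log₁₀[(1/T)·Σ tᵢ·10^(Lᵢ/10)] with T = 10.2 h.
Σ tᵢ·10^(Lᵢ/10) = 1.3·10^(55.9/10) + 4.7·10^(92.1/10) + 4.2·10^(76.4/10) = 7.806e+09.
L_eq = 10·log₁₀(7.806e+09/10.2) = 88.84 dB(A).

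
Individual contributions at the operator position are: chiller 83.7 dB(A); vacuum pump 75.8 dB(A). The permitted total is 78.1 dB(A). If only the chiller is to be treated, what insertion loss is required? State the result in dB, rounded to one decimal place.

9.5 dB

The untreated sources together contribute 10^(75.8/10) = 3.802e+07, i.e. 75.80 dB(A).
To meet 78.1 dB(A) overall, the treated chiller may contribute at most 10^(78.1/10) − 3.802e+07 = 2.655e+07, i.e. 74.24 dB(A).
So the chiller must be reduced from 83.7 to 74.24 dB(A): IL = 9.46 dB.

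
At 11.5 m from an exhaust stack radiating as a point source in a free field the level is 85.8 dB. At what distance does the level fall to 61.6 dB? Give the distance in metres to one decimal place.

186.5 m

The 24.2 dB drop corresponds to a distance ratio of 10^(24.2/20) for a point source.
r₂ = 11.5·10^((85.8−61.6)/20) = 11.5·10^(24.2/20) = 186.51 m.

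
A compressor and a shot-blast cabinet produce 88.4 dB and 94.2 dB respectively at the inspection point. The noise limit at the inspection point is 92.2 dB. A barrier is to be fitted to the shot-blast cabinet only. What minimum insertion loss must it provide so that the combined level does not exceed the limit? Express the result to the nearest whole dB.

4 dB

Everything except the shot-blast cabinet sums to 10^(88.4/10) = 6.918e+08 in linear terms, 88.40 dB.
To meet 92.2 dB overall, the treated shot-blast cabinet may contribute at most 10^(92.2/10) − 6.918e+08 = 9.678e+08, i.e. 89.86 dB.
So the shot-blast cabinet must be reduced from 94.2 to 89.86 dB: IL = 4.34 dB.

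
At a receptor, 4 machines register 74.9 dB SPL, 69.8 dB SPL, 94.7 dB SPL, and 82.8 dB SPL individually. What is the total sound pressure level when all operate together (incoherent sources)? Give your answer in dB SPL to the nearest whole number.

95 dB SPL

Incoherent sources combine by intensity addition: L_total = 10·log₁₀(Σ 10^(L_i/10)).
Σ 10^(L/10) = 10^(74.9/10) + 10^(69.8/10) + 10^(94.7/10) + 10^(82.8/10) = 3.182e+09.
L_total = 10·log₁₀(3.182e+09) = 95.03 dB SPL.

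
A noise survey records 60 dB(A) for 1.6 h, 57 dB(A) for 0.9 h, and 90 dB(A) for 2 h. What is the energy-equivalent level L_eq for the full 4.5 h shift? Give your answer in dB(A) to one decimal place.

86.5 dB(A)

The energy average is taken in the linear domain: L_eq = 10·log₁₀[(Σ tᵢ·10^(Lᵢ/10))/T], T = 4.5 h.
Σ tᵢ·10^(Lᵢ/10) = 1.6·10^(60/10) + 0.9·10^(57/10) + 2·10^(90/10) = 2.002e+09.
L_eq = 10·log₁₀(2.002e+09/4.5) = 86.48 dB(A).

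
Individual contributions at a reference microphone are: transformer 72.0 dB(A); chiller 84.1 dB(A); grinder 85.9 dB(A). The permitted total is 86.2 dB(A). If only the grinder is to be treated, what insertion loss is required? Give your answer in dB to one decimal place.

Fixed contribution from the other sources: Σ 10^(L/10) = 10^(72.0/10) + 10^(84.1/10) = 2.729e+08 (84.36 dB(A)).
To meet 86.2 dB(A) overall, the treated grinder may contribute at most 10^(86.2/10) − 2.729e+08 = 1.440e+08, i.e. 81.58 dB(A).
Required insertion loss = 85.9 − 81.58 = 4.32 dB.

4.3 dB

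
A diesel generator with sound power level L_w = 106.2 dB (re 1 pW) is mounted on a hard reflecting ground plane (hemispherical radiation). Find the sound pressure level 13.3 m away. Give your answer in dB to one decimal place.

L_p = L_w − 10·log₁₀(2π·r²) with r = 13.3 m.
2π·r² = 1111 m², 10·log₁₀ of that is 30.459 dB.
L_p = 106.2 − 30.459 = 75.74 dB.

75.7 dB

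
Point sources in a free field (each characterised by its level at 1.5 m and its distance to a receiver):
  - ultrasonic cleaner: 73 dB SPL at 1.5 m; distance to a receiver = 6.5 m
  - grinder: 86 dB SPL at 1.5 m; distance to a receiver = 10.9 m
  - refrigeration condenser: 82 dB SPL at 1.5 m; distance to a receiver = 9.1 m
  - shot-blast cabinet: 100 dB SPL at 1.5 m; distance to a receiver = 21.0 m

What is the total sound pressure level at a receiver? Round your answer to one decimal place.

78.1 dB SPL

Apply inverse-square spreading to bring every level to the receiver, then sum 10^(L/10).
ultrasonic cleaner: 73 − 20·log₁₀(6.5/1.5) = 73 − 12.74 = 60.26 dB SPL.
grinder: 86 − 20·log₁₀(10.9/1.5) = 86 − 17.23 = 68.77 dB SPL.
refrigeration condenser: 82 − 20·log₁₀(9.1/1.5) = 82 − 15.66 = 66.34 dB SPL.
shot-blast cabinet: 100 − 20·log₁₀(21.0/1.5) = 100 − 22.92 = 77.08 dB SPL.
Σ 10^(L/10) = 6.393e+07 → L_total = 10·log₁₀(6.393e+07) = 78.06 dB SPL.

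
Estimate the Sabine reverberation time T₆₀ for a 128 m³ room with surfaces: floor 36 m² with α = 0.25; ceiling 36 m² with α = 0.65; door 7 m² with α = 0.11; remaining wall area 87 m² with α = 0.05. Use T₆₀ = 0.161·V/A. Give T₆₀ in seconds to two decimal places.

0.55 s

Summing Sᵢαᵢ: 36·0.25 + 36·0.65 + 7·0.11 + 87·0.05 = 37.52 m².
T₆₀ = 0.161 × 128 / 37.52 = 0.549 s.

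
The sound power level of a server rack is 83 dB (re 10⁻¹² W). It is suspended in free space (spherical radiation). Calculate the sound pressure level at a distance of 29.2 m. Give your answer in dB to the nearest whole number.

43 dB

L_p = L_w − 10·log₁₀(4π·r²) with r = 29.2 m.
4π·r² = 1.071e+04 m², 10·log₁₀ of that is 40.300 dB.
L_p = 83 − 40.300 = 42.70 dB.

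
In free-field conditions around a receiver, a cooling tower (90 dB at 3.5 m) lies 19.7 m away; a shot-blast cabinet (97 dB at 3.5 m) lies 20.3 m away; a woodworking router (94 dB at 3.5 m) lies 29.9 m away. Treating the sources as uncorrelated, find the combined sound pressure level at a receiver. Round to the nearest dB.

Apply inverse-square spreading to bring every level to the receiver, then sum 10^(L/10).
cooling tower: 90 − 20·log₁₀(19.7/3.5) = 90 − 15.01 = 74.99 dB.
shot-blast cabinet: 97 − 20·log₁₀(20.3/3.5) = 97 − 15.27 = 81.73 dB.
woodworking router: 94 − 20·log₁₀(29.9/3.5) = 94 − 18.63 = 75.37 dB.
Σ 10^(L/10) = 2.150e+08 → L_total = 10·log₁₀(2.150e+08) = 83.32 dB.

83 dB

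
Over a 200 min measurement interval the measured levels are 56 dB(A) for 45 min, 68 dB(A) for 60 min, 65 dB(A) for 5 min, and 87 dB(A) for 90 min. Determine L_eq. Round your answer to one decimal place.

The energy average is taken in the linear domain: L_eq = 10·log₁₀[(Σ tᵢ·10^(Lᵢ/10))/T], T = 200 min.
Σ tᵢ·10^(Lᵢ/10) = 45·10^(56/10) + 60·10^(68/10) + 5·10^(65/10) + 90·10^(87/10) = 4.552e+10.
L_eq = 10·log₁₀(4.552e+10/200) = 83.57 dB(A).

83.6 dB(A)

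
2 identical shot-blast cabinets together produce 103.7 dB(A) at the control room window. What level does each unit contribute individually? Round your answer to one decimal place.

100.7 dB(A)

2 equal contributions raise the level by 10·log₁₀ 2 = 3.010 dB, so each unit alone gives 103.7 − 3.010.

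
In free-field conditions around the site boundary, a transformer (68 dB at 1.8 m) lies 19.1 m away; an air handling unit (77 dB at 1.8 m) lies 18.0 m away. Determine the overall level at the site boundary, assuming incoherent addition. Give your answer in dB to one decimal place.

57.5 dB

Apply inverse-square spreading to bring every level to the receiver, then sum 10^(L/10).
transformer: 68 − 20·log₁₀(19.1/1.8) = 68 − 20.52 = 47.48 dB.
air handling unit: 77 − 20·log₁₀(18.0/1.8) = 77 − 20.00 = 57.00 dB.
Σ 10^(L/10) = 5.572e+05 → L_total = 10·log₁₀(5.572e+05) = 57.46 dB.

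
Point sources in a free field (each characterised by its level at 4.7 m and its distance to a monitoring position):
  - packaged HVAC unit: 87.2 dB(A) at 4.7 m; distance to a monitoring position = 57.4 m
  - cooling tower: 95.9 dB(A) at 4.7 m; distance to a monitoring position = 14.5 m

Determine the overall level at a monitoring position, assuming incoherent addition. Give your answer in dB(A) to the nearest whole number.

Apply inverse-square spreading to bring every level to the receiver, then sum 10^(L/10).
packaged HVAC unit: 87.2 − 20·log₁₀(57.4/4.7) = 87.2 − 21.74 = 65.46 dB(A).
cooling tower: 95.9 − 20·log₁₀(14.5/4.7) = 95.9 − 9.79 = 86.11 dB(A).
Σ 10^(L/10) = 4.123e+08 → L_total = 10·log₁₀(4.123e+08) = 86.15 dB(A).

86 dB(A)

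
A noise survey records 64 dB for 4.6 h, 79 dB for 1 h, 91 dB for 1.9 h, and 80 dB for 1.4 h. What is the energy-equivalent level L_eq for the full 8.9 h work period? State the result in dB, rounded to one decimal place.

L_eq = 10·log₁₀[(1/T)·Σ tᵢ·10^(Lᵢ/10)] with T = 8.9 h.
Σ tᵢ·10^(Lᵢ/10) = 4.6·10^(64/10) + 1·10^(79/10) + 1.9·10^(91/10) + 1.4·10^(80/10) = 2.623e+09.
L_eq = 10·log₁₀(2.623e+09/8.9) = 84.69 dB.

84.7 dB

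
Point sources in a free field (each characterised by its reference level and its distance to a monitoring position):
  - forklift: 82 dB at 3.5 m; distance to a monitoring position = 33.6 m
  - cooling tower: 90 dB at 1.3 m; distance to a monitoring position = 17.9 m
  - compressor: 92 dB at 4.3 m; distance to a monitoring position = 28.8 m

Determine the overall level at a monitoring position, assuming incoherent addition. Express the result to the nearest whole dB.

76 dB

Apply inverse-square spreading to bring every level to the receiver, then sum 10^(L/10).
forklift: 82 − 20·log₁₀(33.6/3.5) = 82 − 19.65 = 62.35 dB.
cooling tower: 90 − 20·log₁₀(17.9/1.3) = 90 − 22.78 = 67.22 dB.
compressor: 92 − 20·log₁₀(28.8/4.3) = 92 − 16.52 = 75.48 dB.
Σ 10^(L/10) = 4.232e+07 → L_total = 10·log₁₀(4.232e+07) = 76.27 dB.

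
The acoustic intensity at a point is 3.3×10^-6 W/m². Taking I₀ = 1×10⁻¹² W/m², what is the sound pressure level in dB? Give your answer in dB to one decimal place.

65.2 dB

L = 10·log₁₀(I/I₀) = 10·log₁₀(3.3×10^-6/10⁻¹²) = 10·log₁₀(3.3×10^6).
L = 10·(0.5185 + 6) = 65.19 dB.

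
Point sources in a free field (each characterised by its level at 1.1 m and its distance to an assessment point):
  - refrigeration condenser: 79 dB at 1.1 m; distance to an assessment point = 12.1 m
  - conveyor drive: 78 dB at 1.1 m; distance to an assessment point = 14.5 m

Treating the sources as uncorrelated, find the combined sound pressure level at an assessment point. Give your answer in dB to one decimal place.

Apply inverse-square spreading to bring every level to the receiver, then sum 10^(L/10).
refrigeration condenser: 79 − 20·log₁₀(12.1/1.1) = 79 − 20.83 = 58.17 dB.
conveyor drive: 78 − 20·log₁₀(14.5/1.1) = 78 − 22.40 = 55.60 dB.
Σ 10^(L/10) = 1.020e+06 → L_total = 10·log₁₀(1.020e+06) = 60.08 dB.

60.1 dB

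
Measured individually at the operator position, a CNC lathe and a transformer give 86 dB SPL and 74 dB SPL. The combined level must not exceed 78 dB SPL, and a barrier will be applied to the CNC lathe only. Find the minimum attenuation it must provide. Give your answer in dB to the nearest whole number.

10 dB

The untreated sources together contribute 10^(74/10) = 2.512e+07, i.e. 74.00 dB SPL.
The limit corresponds to 10^(78/10) = 6.310e+07; subtracting the fixed part leaves 3.798e+07 for the CNC lathe, i.e. 75.80 dB SPL.
Required insertion loss = 86 − 75.80 = 10.20 dB.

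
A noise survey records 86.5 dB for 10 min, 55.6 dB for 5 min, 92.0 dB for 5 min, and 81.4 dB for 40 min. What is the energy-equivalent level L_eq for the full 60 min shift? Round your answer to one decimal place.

84.8 dB

The energy average is taken in the linear domain: L_eq = 10·log₁₀[(Σ tᵢ·10^(Lᵢ/10))/T], T = 60 min.
Σ tᵢ·10^(Lᵢ/10) = 10·10^(86.5/10) + 5·10^(55.6/10) + 5·10^(92.0/10) + 40·10^(81.4/10) = 1.791e+10.
L_eq = 10·log₁₀(1.791e+10/60) = 84.75 dB.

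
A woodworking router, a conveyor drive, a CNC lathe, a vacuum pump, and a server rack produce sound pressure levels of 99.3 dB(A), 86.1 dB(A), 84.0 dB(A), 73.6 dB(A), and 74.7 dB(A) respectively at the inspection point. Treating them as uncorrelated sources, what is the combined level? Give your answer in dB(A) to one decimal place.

For uncorrelated sources the intensities add, so convert each level to linear form, sum, and take 10·log₁₀ of the total.
Σ 10^(L/10) = 10^(99.3/10) + 10^(86.1/10) + 10^(84.0/10) + 10^(73.6/10) + 10^(74.7/10) = 9.222e+09.
L_total = 10·log₁₀(9.222e+09) = 99.65 dB(A).

99.6 dB(A)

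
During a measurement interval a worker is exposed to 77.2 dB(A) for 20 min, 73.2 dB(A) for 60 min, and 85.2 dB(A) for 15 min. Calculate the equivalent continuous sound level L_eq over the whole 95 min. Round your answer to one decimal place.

78.8 dB(A)

L_eq = 10·log₁₀[(1/T)·Σ tᵢ·10^(Lᵢ/10)] with T = 95 min.
Σ tᵢ·10^(Lᵢ/10) = 20·10^(77.2/10) + 60·10^(73.2/10) + 15·10^(85.2/10) = 7.270e+09.
L_eq = 10·log₁₀(7.270e+09/95) = 78.84 dB(A).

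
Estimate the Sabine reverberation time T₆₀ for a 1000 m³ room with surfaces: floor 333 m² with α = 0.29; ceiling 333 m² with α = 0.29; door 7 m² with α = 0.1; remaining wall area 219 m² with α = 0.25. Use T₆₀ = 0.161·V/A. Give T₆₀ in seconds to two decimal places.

0.65 s

Total absorption A = 333·0.29 + 333·0.29 + 7·0.1 + 219·0.25 = 248.59 m² sabins.
T₆₀ = 0.161·V/A = 0.161·1000/248.59 = 0.648 s.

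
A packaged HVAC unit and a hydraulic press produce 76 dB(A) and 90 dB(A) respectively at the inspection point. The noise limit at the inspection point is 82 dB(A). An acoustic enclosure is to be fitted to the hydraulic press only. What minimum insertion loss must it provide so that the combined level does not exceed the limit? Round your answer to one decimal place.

9.3 dB

The untreated sources together contribute 10^(76/10) = 3.981e+07, i.e. 76.00 dB(A).
The limit corresponds to 10^(82/10) = 1.585e+08; subtracting the fixed part leaves 1.187e+08 for the hydraulic press, i.e. 80.74 dB(A).
So the hydraulic press must be reduced from 90 to 80.74 dB(A): IL = 9.26 dB.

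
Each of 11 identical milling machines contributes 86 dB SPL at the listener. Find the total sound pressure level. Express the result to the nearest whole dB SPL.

L_total = L₁ + 10·log₁₀ N for N identical incoherent sources.
L_total = 86 + 10·log₁₀(11) = 86 + 10.414 = 96.41 dB SPL.

96 dB SPL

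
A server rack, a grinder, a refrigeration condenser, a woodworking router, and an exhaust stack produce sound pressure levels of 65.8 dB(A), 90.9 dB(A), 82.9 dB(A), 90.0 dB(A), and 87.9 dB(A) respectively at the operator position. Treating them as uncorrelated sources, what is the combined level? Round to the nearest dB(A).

95 dB(A)

For uncorrelated sources the intensities add, so convert each level to linear form, sum, and take 10·log₁₀ of the total.
Σ 10^(L/10) = 10^(65.8/10) + 10^(90.9/10) + 10^(82.9/10) + 10^(90.0/10) + 10^(87.9/10) = 3.046e+09.
L_total = 10·log₁₀(3.046e+09) = 94.84 dB(A).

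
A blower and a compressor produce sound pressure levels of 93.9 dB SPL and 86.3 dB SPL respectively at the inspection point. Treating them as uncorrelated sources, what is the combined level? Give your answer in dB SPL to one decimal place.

94.6 dB SPL

For uncorrelated sources the intensities add, so convert each level to linear form, sum, and take 10·log₁₀ of the total.
Σ 10^(L/10) = 10^(93.9/10) + 10^(86.3/10) = 2.881e+09.
L_total = 10·log₁₀(2.881e+09) = 94.60 dB SPL.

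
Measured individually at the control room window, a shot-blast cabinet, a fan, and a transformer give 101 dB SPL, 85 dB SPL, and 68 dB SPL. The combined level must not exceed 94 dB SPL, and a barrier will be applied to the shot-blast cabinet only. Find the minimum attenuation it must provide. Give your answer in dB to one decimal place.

7.6 dB

Fixed contribution from the other sources: Σ 10^(L/10) = 10^(85/10) + 10^(68/10) = 3.225e+08 (85.09 dB SPL).
To meet 94 dB SPL overall, the treated shot-blast cabinet may contribute at most 10^(94/10) − 3.225e+08 = 2.189e+09, i.e. 93.40 dB SPL.
So the shot-blast cabinet must be reduced from 101 to 93.40 dB SPL: IL = 7.60 dB.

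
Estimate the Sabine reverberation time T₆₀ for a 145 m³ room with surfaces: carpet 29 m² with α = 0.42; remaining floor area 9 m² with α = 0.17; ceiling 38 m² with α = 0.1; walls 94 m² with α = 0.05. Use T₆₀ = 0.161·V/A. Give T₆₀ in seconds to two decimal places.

1.05 s

A = Σ Sᵢαᵢ = 29·0.42 + 9·0.17 + 38·0.1 + 94·0.05 = 22.21 m².
T₆₀ = 0.161·V/A = 0.161·145/22.21 = 1.051 s.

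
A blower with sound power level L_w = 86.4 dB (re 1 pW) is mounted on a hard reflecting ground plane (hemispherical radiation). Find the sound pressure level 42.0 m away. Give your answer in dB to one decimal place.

Free-field hemispherical radiation: L_p = L_w − 10·log₁₀(2π·r²), r = 42.0 m.
2π·r² = 1.108e+04 m², 10·log₁₀ of that is 40.447 dB.
L_p = 86.4 − 40.447 = 45.95 dB.

46.0 dB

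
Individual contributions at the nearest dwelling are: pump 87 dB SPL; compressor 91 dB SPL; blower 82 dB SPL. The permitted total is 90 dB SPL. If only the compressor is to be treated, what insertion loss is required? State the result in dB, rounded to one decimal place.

5.7 dB

The untreated sources together contribute 10^(87/10) + 10^(82/10) = 6.597e+08, i.e. 88.19 dB SPL.
The limit corresponds to 10^(90/10) = 1.000e+09; subtracting the fixed part leaves 3.403e+08 for the compressor, i.e. 85.32 dB SPL.
Required insertion loss = 91 − 85.32 = 5.68 dB.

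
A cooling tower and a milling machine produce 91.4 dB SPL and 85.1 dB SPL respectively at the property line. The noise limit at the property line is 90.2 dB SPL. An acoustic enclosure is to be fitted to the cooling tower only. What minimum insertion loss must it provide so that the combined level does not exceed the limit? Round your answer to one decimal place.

Everything except the cooling tower sums to 10^(85.1/10) = 3.236e+08 in linear terms, 85.10 dB SPL.
The limit corresponds to 10^(90.2/10) = 1.047e+09; subtracting the fixed part leaves 7.235e+08 for the cooling tower, i.e. 88.59 dB SPL.
Required insertion loss = 91.4 − 88.59 = 2.81 dB.

2.8 dB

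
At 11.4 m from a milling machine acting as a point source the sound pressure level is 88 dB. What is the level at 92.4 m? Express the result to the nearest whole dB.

70 dB

Point-source attenuation: ΔL = 20·log₁₀(r₂/r₁) = 20·log₁₀(92.4/11.4) = 18.175 dB.
L₂ = 88 − 20·log₁₀(92.4/11.4) = 88 − 18.175 = 69.82 dB.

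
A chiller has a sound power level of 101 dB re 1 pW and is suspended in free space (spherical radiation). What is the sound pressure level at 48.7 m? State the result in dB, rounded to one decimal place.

L_p = L_w − 10·log₁₀(4π·r²) with r = 48.7 m.
4π·r² = 2.98e+04 m², 10·log₁₀ of that is 44.743 dB.
L_p = 101 − 44.743 = 56.26 dB.

56.3 dB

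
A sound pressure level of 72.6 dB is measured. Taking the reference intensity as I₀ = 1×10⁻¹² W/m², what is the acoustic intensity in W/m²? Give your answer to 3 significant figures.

L = 10·log₁₀(I/I₀) ⇒ I = I₀·10^(L/10) = 10⁻¹² × 10^7.26.

1.82e-05 W/m²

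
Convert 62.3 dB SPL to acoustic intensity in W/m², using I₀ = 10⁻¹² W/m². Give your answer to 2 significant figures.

1.7e-06 W/m²

I = I₀·10^(L/10) = 10⁻¹² × 10^(62.3/10) = 10^(-5.770).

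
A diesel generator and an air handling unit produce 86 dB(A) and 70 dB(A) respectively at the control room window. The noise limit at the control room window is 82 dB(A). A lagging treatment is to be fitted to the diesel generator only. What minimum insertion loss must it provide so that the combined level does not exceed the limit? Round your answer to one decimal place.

4.3 dB

The untreated sources together contribute 10^(70/10) = 1.000e+07, i.e. 70.00 dB(A).
To meet 82 dB(A) overall, the treated diesel generator may contribute at most 10^(82/10) − 1.000e+07 = 1.485e+08, i.e. 81.72 dB(A).
Required insertion loss = 86 − 81.72 = 4.28 dB.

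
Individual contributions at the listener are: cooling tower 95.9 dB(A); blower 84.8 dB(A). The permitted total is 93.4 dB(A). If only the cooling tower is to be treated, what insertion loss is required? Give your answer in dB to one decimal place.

3.1 dB

Fixed contribution from the other source: Σ 10^(L/10) = 10^(84.8/10) = 3.020e+08 (84.80 dB(A)).
The limit corresponds to 10^(93.4/10) = 2.188e+09; subtracting the fixed part leaves 1.886e+09 for the cooling tower, i.e. 92.75 dB(A).
So the cooling tower must be reduced from 95.9 to 92.75 dB(A): IL = 3.15 dB.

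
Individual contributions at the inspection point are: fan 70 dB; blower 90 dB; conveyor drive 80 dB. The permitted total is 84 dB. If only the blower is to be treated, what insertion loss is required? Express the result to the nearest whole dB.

Everything except the blower sums to 10^(70/10) + 10^(80/10) = 1.100e+08 in linear terms, 80.41 dB.
The limit corresponds to 10^(84/10) = 2.512e+08; subtracting the fixed part leaves 1.412e+08 for the blower, i.e. 81.50 dB.
Required insertion loss = 90 − 81.50 = 8.50 dB.

9 dB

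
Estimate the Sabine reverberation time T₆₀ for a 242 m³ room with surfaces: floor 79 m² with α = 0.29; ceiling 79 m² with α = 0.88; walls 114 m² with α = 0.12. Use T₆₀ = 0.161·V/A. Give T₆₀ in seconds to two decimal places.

A = Σ Sᵢαᵢ = 79·0.29 + 79·0.88 + 114·0.12 = 106.11 m².
T₆₀ = 0.161·V/A = 0.161·242/106.11 = 0.367 s.

0.37 s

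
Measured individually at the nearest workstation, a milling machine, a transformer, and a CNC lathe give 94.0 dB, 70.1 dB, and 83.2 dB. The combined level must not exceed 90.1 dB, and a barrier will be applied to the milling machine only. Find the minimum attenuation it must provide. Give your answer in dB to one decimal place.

4.9 dB

Fixed contribution from the other sources: Σ 10^(L/10) = 10^(70.1/10) + 10^(83.2/10) = 2.192e+08 (83.41 dB).
The limit corresponds to 10^(90.1/10) = 1.023e+09; subtracting the fixed part leaves 8.041e+08 for the milling machine, i.e. 89.05 dB.
Required insertion loss = 94.0 − 89.05 = 4.95 dB.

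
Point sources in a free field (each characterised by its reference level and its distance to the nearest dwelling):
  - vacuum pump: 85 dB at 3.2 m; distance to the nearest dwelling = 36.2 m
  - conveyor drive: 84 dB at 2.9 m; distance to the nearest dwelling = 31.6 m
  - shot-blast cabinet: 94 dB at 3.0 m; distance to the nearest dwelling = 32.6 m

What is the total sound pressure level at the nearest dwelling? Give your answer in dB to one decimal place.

74.1 dB

Propagate each source to the receiver with L = L_ref − 20·log₁₀(r/r_ref), then add intensities.
vacuum pump: 85 − 20·log₁₀(36.2/3.2) = 85 − 21.07 = 63.93 dB.
conveyor drive: 84 − 20·log₁₀(31.6/2.9) = 84 − 20.75 = 63.25 dB.
shot-blast cabinet: 94 − 20·log₁₀(32.6/3.0) = 94 − 20.72 = 73.28 dB.
Σ 10^(L/10) = 2.586e+07 → L_total = 10·log₁₀(2.586e+07) = 74.13 dB.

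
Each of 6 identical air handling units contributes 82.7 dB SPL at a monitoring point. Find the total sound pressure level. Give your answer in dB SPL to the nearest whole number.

N identical incoherent sources raise the level by 10·log₁₀ N.
L_total = 82.7 + 10·log₁₀(6) = 82.7 + 7.782 = 90.48 dB SPL.

90 dB SPL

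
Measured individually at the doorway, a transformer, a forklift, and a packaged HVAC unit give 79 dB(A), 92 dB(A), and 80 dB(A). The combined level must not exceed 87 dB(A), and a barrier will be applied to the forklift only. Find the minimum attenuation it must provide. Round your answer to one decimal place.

Fixed contribution from the other sources: Σ 10^(L/10) = 10^(79/10) + 10^(80/10) = 1.794e+08 (82.54 dB(A)).
To meet 87 dB(A) overall, the treated forklift may contribute at most 10^(87/10) − 1.794e+08 = 3.218e+08, i.e. 85.08 dB(A).
Required insertion loss = 92 − 85.08 = 6.92 dB.

6.9 dB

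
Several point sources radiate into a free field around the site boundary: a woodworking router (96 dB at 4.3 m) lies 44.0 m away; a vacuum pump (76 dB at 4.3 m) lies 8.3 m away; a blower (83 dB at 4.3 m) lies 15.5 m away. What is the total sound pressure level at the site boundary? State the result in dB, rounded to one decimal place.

First find each source's level at the receiver (point-source: −20·log₁₀(r/r_ref)), then combine on an intensity basis.
woodworking router: 96 − 20·log₁₀(44.0/4.3) = 96 − 20.20 = 75.80 dB.
vacuum pump: 76 − 20·log₁₀(8.3/4.3) = 76 − 5.71 = 70.29 dB.
blower: 83 − 20·log₁₀(15.5/4.3) = 83 − 11.14 = 71.86 dB.
Σ 10^(L/10) = 6.406e+07 → L_total = 10·log₁₀(6.406e+07) = 78.07 dB.

78.1 dB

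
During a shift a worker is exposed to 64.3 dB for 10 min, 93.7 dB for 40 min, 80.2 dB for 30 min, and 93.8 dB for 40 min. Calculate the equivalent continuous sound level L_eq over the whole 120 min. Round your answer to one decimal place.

L_eq = 10·log₁₀[(1/T)·Σ tᵢ·10^(Lᵢ/10)] with T = 120 min.
Σ tᵢ·10^(Lᵢ/10) = 10·10^(64.3/10) + 40·10^(93.7/10) + 30·10^(80.2/10) + 40·10^(93.8/10) = 1.929e+11.
L_eq = 10·log₁₀(1.929e+11/120) = 92.06 dB.

92.1 dB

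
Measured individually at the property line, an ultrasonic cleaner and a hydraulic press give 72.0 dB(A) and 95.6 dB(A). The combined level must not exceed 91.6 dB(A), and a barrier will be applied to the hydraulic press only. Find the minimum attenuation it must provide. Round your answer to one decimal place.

The untreated sources together contribute 10^(72.0/10) = 1.585e+07, i.e. 72.00 dB(A).
The limit corresponds to 10^(91.6/10) = 1.445e+09; subtracting the fixed part leaves 1.430e+09 for the hydraulic press, i.e. 91.55 dB(A).
Required insertion loss = 95.6 − 91.55 = 4.05 dB.

4.0 dB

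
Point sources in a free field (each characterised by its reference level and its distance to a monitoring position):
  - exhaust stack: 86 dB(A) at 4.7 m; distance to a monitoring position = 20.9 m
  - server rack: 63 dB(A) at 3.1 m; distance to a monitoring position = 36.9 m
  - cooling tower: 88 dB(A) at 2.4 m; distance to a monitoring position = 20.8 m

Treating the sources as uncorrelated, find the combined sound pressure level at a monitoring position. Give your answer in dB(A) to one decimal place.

74.6 dB(A)

First find each source's level at the receiver (point-source: −20·log₁₀(r/r_ref)), then combine on an intensity basis.
exhaust stack: 86 − 20·log₁₀(20.9/4.7) = 86 − 12.96 = 73.04 dB(A).
server rack: 63 − 20·log₁₀(36.9/3.1) = 63 − 21.51 = 41.49 dB(A).
cooling tower: 88 − 20·log₁₀(20.8/2.4) = 88 − 18.76 = 69.24 dB(A).
Σ 10^(L/10) = 2.855e+07 → L_total = 10·log₁₀(2.855e+07) = 74.56 dB(A).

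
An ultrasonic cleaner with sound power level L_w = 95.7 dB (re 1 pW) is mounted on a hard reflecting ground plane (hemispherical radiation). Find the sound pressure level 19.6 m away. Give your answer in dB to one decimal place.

L_p = L_w − 10·log₁₀(2π·r²) with r = 19.6 m.
2π·r² = 2414 m², 10·log₁₀ of that is 33.827 dB.
L_p = 95.7 − 33.827 = 61.87 dB.

61.9 dB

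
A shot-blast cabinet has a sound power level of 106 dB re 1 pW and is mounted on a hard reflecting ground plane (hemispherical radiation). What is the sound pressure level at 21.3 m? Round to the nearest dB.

The power spreads over a hemisphere of area 2π·r², so L_p = L_w − 10·log₁₀(2π·r²).
2π·r² = 2851 m², 10·log₁₀ of that is 34.549 dB.
L_p = 106 − 34.549 = 71.45 dB.

71 dB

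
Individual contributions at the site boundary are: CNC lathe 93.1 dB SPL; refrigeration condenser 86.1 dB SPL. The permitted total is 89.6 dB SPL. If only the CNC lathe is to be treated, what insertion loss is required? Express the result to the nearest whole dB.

6 dB

Fixed contribution from the other source: Σ 10^(L/10) = 10^(86.1/10) = 4.074e+08 (86.10 dB SPL).
To meet 89.6 dB SPL overall, the treated CNC lathe may contribute at most 10^(89.6/10) − 4.074e+08 = 5.046e+08, i.e. 87.03 dB SPL.
Required insertion loss = 93.1 − 87.03 = 6.07 dB.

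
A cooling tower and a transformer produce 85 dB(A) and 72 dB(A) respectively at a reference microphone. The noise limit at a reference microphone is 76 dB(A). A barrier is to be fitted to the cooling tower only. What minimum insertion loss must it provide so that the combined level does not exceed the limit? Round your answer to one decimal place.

11.2 dB

Everything except the cooling tower sums to 10^(72/10) = 1.585e+07 in linear terms, 72.00 dB(A).
The limit corresponds to 10^(76/10) = 3.981e+07; subtracting the fixed part leaves 2.396e+07 for the cooling tower, i.e. 73.80 dB(A).
So the cooling tower must be reduced from 85 to 73.80 dB(A): IL = 11.20 dB.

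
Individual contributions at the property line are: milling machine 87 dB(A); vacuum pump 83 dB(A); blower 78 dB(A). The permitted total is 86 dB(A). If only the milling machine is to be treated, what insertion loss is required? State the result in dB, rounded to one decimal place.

Everything except the milling machine sums to 10^(83/10) + 10^(78/10) = 2.626e+08 in linear terms, 84.19 dB(A).
The limit corresponds to 10^(86/10) = 3.981e+08; subtracting the fixed part leaves 1.355e+08 for the milling machine, i.e. 81.32 dB(A).
So the milling machine must be reduced from 87 to 81.32 dB(A): IL = 5.68 dB.

5.7 dB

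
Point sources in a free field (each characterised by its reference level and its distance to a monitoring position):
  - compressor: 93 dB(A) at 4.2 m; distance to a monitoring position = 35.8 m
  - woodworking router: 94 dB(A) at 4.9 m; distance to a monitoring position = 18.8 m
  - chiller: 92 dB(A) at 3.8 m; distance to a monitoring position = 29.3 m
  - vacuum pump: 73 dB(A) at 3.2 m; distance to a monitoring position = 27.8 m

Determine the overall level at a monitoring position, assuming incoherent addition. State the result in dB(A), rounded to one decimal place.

83.5 dB(A)

Apply inverse-square spreading to bring every level to the receiver, then sum 10^(L/10).
compressor: 93 − 20·log₁₀(35.8/4.2) = 93 − 18.61 = 74.39 dB(A).
woodworking router: 94 − 20·log₁₀(18.8/4.9) = 94 − 11.68 = 82.32 dB(A).
chiller: 92 − 20·log₁₀(29.3/3.8) = 92 − 17.74 = 74.26 dB(A).
vacuum pump: 73 − 20·log₁₀(27.8/3.2) = 73 − 18.78 = 54.22 dB(A).
Σ 10^(L/10) = 2.250e+08 → L_total = 10·log₁₀(2.250e+08) = 83.52 dB(A).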